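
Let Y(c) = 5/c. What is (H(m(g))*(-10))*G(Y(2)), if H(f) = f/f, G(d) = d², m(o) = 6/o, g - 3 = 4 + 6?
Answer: -125/2 ≈ -62.500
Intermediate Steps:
g = 13 (g = 3 + (4 + 6) = 3 + 10 = 13)
H(f) = 1
(H(m(g))*(-10))*G(Y(2)) = (1*(-10))*(5/2)² = -10*(5*(½))² = -10*(5/2)² = -10*25/4 = -125/2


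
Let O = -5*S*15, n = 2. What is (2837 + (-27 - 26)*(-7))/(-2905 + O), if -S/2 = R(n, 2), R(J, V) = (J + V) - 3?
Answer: -3208/2755 ≈ -1.1644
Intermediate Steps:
R(J, V) = -3 + J + V
S = -2 (S = -2*(-3 + 2 + 2) = -2*1 = -2)
O = 150 (O = -5*(-2)*15 = 10*15 = 150)
(2837 + (-27 - 26)*(-7))/(-2905 + O) = (2837 + (-27 - 26)*(-7))/(-2905 + 150) = (2837 - 53*(-7))/(-2755) = (2837 + 371)*(-1/2755) = 3208*(-1/2755) = -3208/2755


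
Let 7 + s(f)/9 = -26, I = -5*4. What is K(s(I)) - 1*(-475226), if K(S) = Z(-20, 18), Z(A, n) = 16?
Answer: 475242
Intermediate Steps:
I = -20
s(f) = -297 (s(f) = -63 + 9*(-26) = -63 - 234 = -297)
K(S) = 16
K(s(I)) - 1*(-475226) = 16 - 1*(-475226) = 16 + 475226 = 475242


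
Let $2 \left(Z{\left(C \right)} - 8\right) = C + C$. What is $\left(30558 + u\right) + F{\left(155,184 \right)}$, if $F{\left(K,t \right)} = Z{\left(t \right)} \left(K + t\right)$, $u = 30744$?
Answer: $126390$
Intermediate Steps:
$Z{\left(C \right)} = 8 + C$ ($Z{\left(C \right)} = 8 + \frac{C + C}{2} = 8 + \frac{2 C}{2} = 8 + C$)
$F{\left(K,t \right)} = \left(8 + t\right) \left(K + t\right)$
$\left(30558 + u\right) + F{\left(155,184 \right)} = \left(30558 + 30744\right) + \left(8 + 184\right) \left(155 + 184\right) = 61302 + 192 \cdot 339 = 61302 + 65088 = 126390$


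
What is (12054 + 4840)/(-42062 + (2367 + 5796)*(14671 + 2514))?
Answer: 16894/140239093 ≈ 0.00012047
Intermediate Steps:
(12054 + 4840)/(-42062 + (2367 + 5796)*(14671 + 2514)) = 16894/(-42062 + 8163*17185) = 16894/(-42062 + 140281155) = 16894/140239093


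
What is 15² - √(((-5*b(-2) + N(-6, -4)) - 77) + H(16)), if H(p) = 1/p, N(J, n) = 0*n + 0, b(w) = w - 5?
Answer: 225 - I*√671/4 ≈ 225.0 - 6.4759*I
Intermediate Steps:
b(w) = -5 + w
N(J, n) = 0 (N(J, n) = 0 + 0 = 0)
15² - √(((-5*b(-2) + N(-6, -4)) - 77) + H(16)) = 15² - √(((-5*(-5 - 2) + 0) - 77) + 1/16) = 225 - √(((-5*(-7) + 0) - 77) + 1/16) = 225 - √(((35 + 0) - 77) + 1/16) = 225 - √((35 - 77) + 1/16) = 225 - √(-42 + 1/16) = 225 - √(-671/16) = 225 - I*√671/4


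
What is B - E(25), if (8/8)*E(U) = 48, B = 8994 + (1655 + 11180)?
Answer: 21781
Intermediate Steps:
B = 21829 (B = 8994 + 12835 = 21829)
E(U) = 48
B - E(25) = 21829 - 1*48 = 21829 - 48 = 21781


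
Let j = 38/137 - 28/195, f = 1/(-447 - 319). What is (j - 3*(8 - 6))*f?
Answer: 78358/10231845 ≈ 0.0076582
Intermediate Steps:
f = -1/766 (f = 1/(-766) = -1/766 ≈ -0.0013055)
j = 3574/26715 (j = 38*(1/137) - 28*1/195 = 38/137 - 28/195 = 3574/26715 ≈ 0.13378)
(j - 3*(8 - 6))*f = (3574/26715 - 3*(8 - 6))*(-1/766) = (3574/26715 - 3*2)*(-1/766) = (3574/26715 - 6)*(-1/766) = -156716/26715*(-1/766) = 78358/10231845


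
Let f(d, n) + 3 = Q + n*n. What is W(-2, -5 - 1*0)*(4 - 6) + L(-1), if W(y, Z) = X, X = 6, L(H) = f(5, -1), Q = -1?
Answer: -15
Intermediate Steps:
f(d, n) = -4 + n**2 (f(d, n) = -3 + (-1 + n*n) = -3 + (-1 + n**2) = -4 + n**2)
L(H) = -3 (L(H) = -4 + (-1)**2 = -4 + 1 = -3)
W(y, Z) = 6
W(-2, -5 - 1*0)*(4 - 6) + L(-1) = 6*(4 - 6) - 3 = 6*(-2) - 3 = -12 - 3 = -15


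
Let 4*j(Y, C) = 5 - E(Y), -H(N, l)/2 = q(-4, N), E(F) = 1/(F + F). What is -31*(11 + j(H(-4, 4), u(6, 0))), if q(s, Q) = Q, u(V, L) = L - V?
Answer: -24273/64 ≈ -379.27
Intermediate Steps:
E(F) = 1/(2*F)
H(N, l) = -2*N
j(Y, C) = 5/4 - 1/(8*Y) (j(Y, C) = (5 - 1/(2*Y))/4 = 5/4 - 1/(8*Y))
-31*(11 + j(H(-4, 4), u(6, 0))) = -31*(11 + (-1 + 10*(-2*(-4)))/(8*((-2*(-4))))) = -31*(11 + (1/8)*(-1 + 10*8)/8) = -31*(11 + (1/8)*(1/8)*(-1 + 80)) = -31*(11 + (1/8)*(1/8)*79) = -31*(11 + 79/64) = -31*783/64 = -24273/64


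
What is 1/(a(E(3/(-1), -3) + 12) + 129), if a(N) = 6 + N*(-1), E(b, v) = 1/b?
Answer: 3/370 ≈ 0.0081081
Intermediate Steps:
a(N) = 6 - N
1/(a(E(3/(-1), -3) + 12) + 129) = 1/((6 - (1/(3/(-1)) + 12)) + 129) = 1/((6 - (1/(3*(-1)) + 12)) + 129) = 1/((6 - (1/(-3) + 12)) + 129) = 1/((6 - (-⅓ + 12)) + 129) = 1/((6 - 1*35/3) + 129) = 1/((6 - 35/3) + 129) = 1/(-17/3 + 129) = 1/(370/3) = 3/370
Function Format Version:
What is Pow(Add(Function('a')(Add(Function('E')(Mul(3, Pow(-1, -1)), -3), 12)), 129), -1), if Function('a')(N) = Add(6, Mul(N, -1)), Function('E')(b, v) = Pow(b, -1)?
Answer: Rational(3, 370) ≈ 0.0081081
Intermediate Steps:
Function('a')(N) = Add(6, Mul(-1, N))
Pow(Add(Function('a')(Add(Function('E')(Mul(3, Pow(-1, -1)), -3), 12)), 129), -1) = Pow(Add(Add(6, Mul(-1, Add(Pow(Mul(3, Pow(-1, -1)), -1), 12))), 129), -1) = Pow(Add(Add(6, Mul(-1, Add(Pow(Mul(3, -1), -1), 12))), 129), -1) = Pow(Add(Add(6, Mul(-1, Add(Pow(-3, -1), 12))), 129), -1) = Pow(Add(Add(6, Mul(-1, Add(Rational(-1, 3), 12))), 129), -1) = Pow(Add(Add(6, Mul(-1, Rational(35, 3))), 129), -1) = Pow(Add(Add(6, Rational(-35, 3)), 129), -1) = Pow(Add(Rational(-17, 3), 129), -1) = Pow(Rational(370, 3), -1) = Rational(3, 370)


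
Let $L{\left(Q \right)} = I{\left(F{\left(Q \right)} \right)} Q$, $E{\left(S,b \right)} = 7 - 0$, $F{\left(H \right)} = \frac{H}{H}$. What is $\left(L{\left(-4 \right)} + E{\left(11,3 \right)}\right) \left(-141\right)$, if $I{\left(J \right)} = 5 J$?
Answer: $1833$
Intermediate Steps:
$F{\left(H \right)} = 1$
$E{\left(S,b \right)} = 7$ ($E{\left(S,b \right)} = 7 + 0 = 7$)
$L{\left(Q \right)} = 5 Q$ ($L{\left(Q \right)} = 5 \cdot 1 Q = 5 Q$)
$\left(L{\left(-4 \right)} + E{\left(11,3 \right)}\right) \left(-141\right) = \left(5 \left(-4\right) + 7\right) \left(-141\right) = \left(-20 + 7\right) \left(-141\right) = \left(-13\right) \left(-141\right) = 1833$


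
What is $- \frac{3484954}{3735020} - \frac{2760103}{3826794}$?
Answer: $- \frac{2955655120567}{1786644015735} \approx -1.6543$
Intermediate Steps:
$- \frac{3484954}{3735020} - \frac{2760103}{3826794} = \left(-3484954\right) \frac{1}{3735020} - \frac{2760103}{3826794} = - \frac{1742477}{1867510} - \frac{2760103}{3826794} = - \frac{2955655120567}{1786644015735}$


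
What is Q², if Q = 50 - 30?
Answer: 400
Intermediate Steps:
Q = 20
Q² = 20² = 400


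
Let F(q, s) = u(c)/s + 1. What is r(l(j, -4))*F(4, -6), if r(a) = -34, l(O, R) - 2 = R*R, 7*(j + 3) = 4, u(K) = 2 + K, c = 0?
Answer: -68/3 ≈ -22.667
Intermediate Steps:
j = -17/7 (j = -3 + (1/7)*4 = -3 + 4/7 = -17/7 ≈ -2.4286)
l(O, R) = 2 + R**2 (l(O, R) = 2 + R*R = 2 + R**2)
F(q, s) = 1 + 2/s (F(q, s) = (2 + 0)/s + 1 = 2/s + 1 = 1 + 2/s)
r(l(j, -4))*F(4, -6) = -34*(2 - 6)/(-6) = -(-17)*(-4)/3 = -34*2/3 = -68/3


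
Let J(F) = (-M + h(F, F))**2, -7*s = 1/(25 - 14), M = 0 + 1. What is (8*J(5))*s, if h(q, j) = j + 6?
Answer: -800/77 ≈ -10.390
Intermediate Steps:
h(q, j) = 6 + j
M = 1
s = -1/77 (s = -1/(7*(25 - 14)) = -1/7/11 = -1/7*1/11 = -1/77 ≈ -0.012987)
J(F) = (5 + F)**2 (J(F) = (-1*1 + (6 + F))**2 = (-1 + (6 + F))**2 = (5 + F)**2)
(8*J(5))*s = (8*(5 + 5)**2)*(-1/77) = (8*10**2)*(-1/77) = (8*100)*(-1/77) = 800*(-1/77) = -800/77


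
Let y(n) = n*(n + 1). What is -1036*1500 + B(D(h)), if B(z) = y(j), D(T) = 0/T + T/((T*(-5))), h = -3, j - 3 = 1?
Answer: -1553980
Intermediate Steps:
j = 4 (j = 3 + 1 = 4)
y(n) = n*(1 + n)
D(T) = -⅕ (D(T) = 0 + T/((-5*T)) = 0 + T*(-1/(5*T)) = 0 - ⅕ = -⅕)
B(z) = 20 (B(z) = 4*(1 + 4) = 4*5 = 20)
-1036*1500 + B(D(h)) = -1036*1500 + 20 = -1554000 + 20 = -1553980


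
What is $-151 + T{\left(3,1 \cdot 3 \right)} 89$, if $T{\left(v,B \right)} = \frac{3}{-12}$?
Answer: $- \frac{693}{4} \approx -173.25$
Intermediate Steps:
$T{\left(v,B \right)} = - \frac{1}{4}$ ($T{\left(v,B \right)} = 3 \left(- \frac{1}{12}\right) = - \frac{1}{4}$)
$-151 + T{\left(3,1 \cdot 3 \right)} 89 = -151 - \frac{89}{4} = - \frac{693}{4}$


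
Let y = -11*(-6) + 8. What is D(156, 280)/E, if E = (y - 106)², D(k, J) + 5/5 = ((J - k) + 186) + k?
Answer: 465/1024 ≈ 0.45410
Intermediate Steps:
D(k, J) = 185 + J (D(k, J) = -1 + (((J - k) + 186) + k) = -1 + ((186 + J - k) + k) = -1 + (186 + J) = 185 + J)
y = 74 (y = 66 + 8 = 74)
E = 1024 (E = (74 - 106)² = (-32)² = 1024)
D(156, 280)/E = (185 + 280)/1024 = 465*(1/1024) = 465/1024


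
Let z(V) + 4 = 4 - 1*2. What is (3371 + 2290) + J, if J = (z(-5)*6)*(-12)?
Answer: 5805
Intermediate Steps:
z(V) = -2 (z(V) = -4 + (4 - 1*2) = -4 + (4 - 2) = -4 + 2 = -2)
J = 144 (J = -2*6*(-12) = -12*(-12) = 144)
(3371 + 2290) + J = (3371 + 2290) + 144 = 5661 + 144 = 5805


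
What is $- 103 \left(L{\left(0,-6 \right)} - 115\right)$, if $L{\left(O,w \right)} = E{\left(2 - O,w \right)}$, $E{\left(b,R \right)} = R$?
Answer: $12463$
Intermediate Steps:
$L{\left(O,w \right)} = w$
$- 103 \left(L{\left(0,-6 \right)} - 115\right) = - 103 \left(-6 - 115\right) = \left(-103\right) \left(-121\right) = 12463$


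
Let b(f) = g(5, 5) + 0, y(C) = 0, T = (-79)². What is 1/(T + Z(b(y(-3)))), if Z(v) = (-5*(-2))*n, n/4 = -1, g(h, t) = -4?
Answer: 1/6201 ≈ 0.00016126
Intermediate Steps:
T = 6241
n = -4 (n = 4*(-1) = -4)
b(f) = -4 (b(f) = -4 + 0 = -4)
Z(v) = -40 (Z(v) = -5*(-2)*(-4) = 10*(-4) = -40)
1/(T + Z(b(y(-3)))) = 1/(6241 - 40) = 1/6201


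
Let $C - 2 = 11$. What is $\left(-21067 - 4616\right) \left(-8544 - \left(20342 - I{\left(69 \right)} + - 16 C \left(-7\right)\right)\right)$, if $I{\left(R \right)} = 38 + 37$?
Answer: $777347361$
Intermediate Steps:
$C = 13$ ($C = 2 + 11 = 13$)
$I{\left(R \right)} = 75$
$\left(-21067 - 4616\right) \left(-8544 - \left(20342 - I{\left(69 \right)} + - 16 C \left(-7\right)\right)\right) = \left(-21067 - 4616\right) \left(-8544 + \left(\left(-13653 + 75\right) - \left(6689 + \left(-16\right) 13 \left(-7\right)\right)\right)\right) = - 25683 \left(-8544 - \left(20267 + 1456\right)\right) = - 25683 \left(-8544 - 21723\right) = \left(-25683\right) \left(-30267\right) = 777347361$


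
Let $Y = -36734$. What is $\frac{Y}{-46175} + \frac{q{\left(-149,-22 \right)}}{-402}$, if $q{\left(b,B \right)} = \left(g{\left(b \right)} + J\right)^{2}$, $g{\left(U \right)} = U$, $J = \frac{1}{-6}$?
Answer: $- \frac{36455714927}{668244600} \approx -54.554$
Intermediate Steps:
$J = - \frac{1}{6} \approx -0.16667$
$q{\left(b,B \right)} = \left(- \frac{1}{6} + b\right)^{2}$ ($q{\left(b,B \right)} = \left(b - \frac{1}{6}\right)^{2} = \left(- \frac{1}{6} + b\right)^{2}$)
$\frac{Y}{-46175} + \frac{q{\left(-149,-22 \right)}}{-402} = - \frac{36734}{-46175} + \frac{\frac{1}{36} \left(-1 + 6 \left(-149\right)\right)^{2}}{-402} = \left(-36734\right) \left(- \frac{1}{46175}\right) + \frac{\left(-1 - 894\right)^{2}}{36} \left(- \frac{1}{402}\right) = \frac{36734}{46175} + \frac{\left(-895\right)^{2}}{36} \left(- \frac{1}{402}\right) = \frac{36734}{46175} + \frac{1}{36} \cdot 801025 \left(- \frac{1}{402}\right) = \frac{36734}{46175} + \frac{801025}{36} \left(- \frac{1}{402}\right) = \frac{36734}{46175} - \frac{801025}{14472} = - \frac{36455714927}{668244600}$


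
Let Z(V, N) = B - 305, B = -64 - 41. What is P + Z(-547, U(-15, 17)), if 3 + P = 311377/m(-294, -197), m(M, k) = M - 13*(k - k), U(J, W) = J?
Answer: -432799/294 ≈ -1472.1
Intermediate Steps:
B = -105
Z(V, N) = -410 (Z(V, N) = -105 - 305 = -410)
m(M, k) = M (m(M, k) = M - 13*0 = M + 0 = M)
P = -312259/294 (P = -3 + 311377/(-294) = -3 + 311377*(-1/294) = -3 - 311377/294 = -312259/294 ≈ -1062.1)
P + Z(-547, U(-15, 17)) = -312259/294 - 410 = -432799/294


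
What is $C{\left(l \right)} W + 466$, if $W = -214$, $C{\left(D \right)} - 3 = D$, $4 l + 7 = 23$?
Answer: $-1032$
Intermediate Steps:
$l = 4$ ($l = - \frac{7}{4} + \frac{1}{4} \cdot 23 = - \frac{7}{4} + \frac{23}{4} = 4$)
$C{\left(D \right)} = 3 + D$
$C{\left(l \right)} W + 466 = \left(3 + 4\right) \left(-214\right) + 466 = 7 \left(-214\right) + 466 = -1498 + 466 = -1032$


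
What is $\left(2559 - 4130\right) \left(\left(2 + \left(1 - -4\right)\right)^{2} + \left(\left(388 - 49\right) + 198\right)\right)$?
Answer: $-920606$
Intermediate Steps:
$\left(2559 - 4130\right) \left(\left(2 + \left(1 - -4\right)\right)^{2} + \left(\left(388 - 49\right) + 198\right)\right) = - 1571 \left(\left(2 + \left(1 + 4\right)\right)^{2} + \left(339 + 198\right)\right) = - 1571 \left(\left(2 + 5\right)^{2} + 537\right) = - 1571 \left(7^{2} + 537\right) = - 1571 \left(49 + 537\right) = \left(-1571\right) 586 = -920606$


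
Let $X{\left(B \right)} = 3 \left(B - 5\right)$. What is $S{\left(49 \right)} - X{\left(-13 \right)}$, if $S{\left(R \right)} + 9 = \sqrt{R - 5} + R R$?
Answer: $2446 + 2 \sqrt{11} \approx 2452.6$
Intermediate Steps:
$X{\left(B \right)} = -15 + 3 B$ ($X{\left(B \right)} = 3 \left(-5 + B\right) = -15 + 3 B$)
$S{\left(R \right)} = -9 + R^{2} + \sqrt{-5 + R}$ ($S{\left(R \right)} = -9 + \left(\sqrt{R - 5} + R R\right) = -9 + \left(\sqrt{-5 + R} + R^{2}\right) = -9 + \left(R^{2} + \sqrt{-5 + R}\right) = -9 + R^{2} + \sqrt{-5 + R}$)
$S{\left(49 \right)} - X{\left(-13 \right)} = \left(-9 + 49^{2} + \sqrt{-5 + 49}\right) - \left(-15 + 3 \left(-13\right)\right) = \left(-9 + 2401 + \sqrt{44}\right) - \left(-15 - 39\right) = \left(-9 + 2401 + 2 \sqrt{11}\right) - -54 = \left(2392 + 2 \sqrt{11}\right) + 54 = 2446 + 2 \sqrt{11}$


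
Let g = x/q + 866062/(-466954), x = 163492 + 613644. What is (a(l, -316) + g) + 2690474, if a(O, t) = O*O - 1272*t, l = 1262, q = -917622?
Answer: 501872916369227213/107121815847 ≈ 4.6851e+6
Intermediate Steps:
x = 777136
a(O, t) = O**2 - 1272*t
g = -289401077077/107121815847 (g = 777136/(-917622) + 866062/(-466954) = 777136*(-1/917622) + 866062*(-1/466954) = -388568/458811 - 433031/233477 = -289401077077/107121815847 ≈ -2.7016)
(a(l, -316) + g) + 2690474 = ((1262**2 - 1272*(-316)) - 289401077077/107121815847) + 2690474 = ((1592644 + 401952) - 289401077077/107121815847) + 2690474 = (1994596 - 289401077077/107121815847) + 2690474 = 213664456000085735/107121815847 + 2690474 = 501872916369227213/107121815847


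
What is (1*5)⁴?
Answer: 625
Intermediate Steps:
(1*5)⁴ = 5⁴ = 625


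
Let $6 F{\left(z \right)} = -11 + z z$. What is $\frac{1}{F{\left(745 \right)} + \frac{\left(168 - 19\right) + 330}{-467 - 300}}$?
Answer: $\frac{2301}{212846432} \approx 1.0811 \cdot 10^{-5}$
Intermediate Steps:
$F{\left(z \right)} = - \frac{11}{6} + \frac{z^{2}}{6}$ ($F{\left(z \right)} = \frac{-11 + z z}{6} = \frac{-11 + z^{2}}{6} = - \frac{11}{6} + \frac{z^{2}}{6}$)
$\frac{1}{F{\left(745 \right)} + \frac{\left(168 - 19\right) + 330}{-467 - 300}} = \frac{1}{\left(- \frac{11}{6} + \frac{745^{2}}{6}\right) + \frac{\left(168 - 19\right) + 330}{-467 - 300}} = \frac{1}{\left(- \frac{11}{6} + \frac{1}{6} \cdot 555025\right) + \frac{149 + 330}{-767}} = \frac{1}{\left(- \frac{11}{6} + \frac{555025}{6}\right) - \frac{479}{767}} = \frac{1}{\frac{277507}{3} - \frac{479}{767}} = \frac{1}{\frac{212846432}{2301}} = \frac{2301}{212846432}$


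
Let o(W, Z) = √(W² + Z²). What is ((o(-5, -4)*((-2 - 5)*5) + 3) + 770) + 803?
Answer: 1576 - 35*√41 ≈ 1351.9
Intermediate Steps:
((o(-5, -4)*((-2 - 5)*5) + 3) + 770) + 803 = ((√((-5)² + (-4)²)*((-2 - 5)*5) + 3) + 770) + 803 = ((√(25 + 16)*(-7*5) + 3) + 770) + 803 = ((√41*(-35) + 3) + 770) + 803 = ((-35*√41 + 3) + 770) + 803 = ((3 - 35*√41) + 770) + 803 = (773 - 35*√41) + 803 = 1576 - 35*√41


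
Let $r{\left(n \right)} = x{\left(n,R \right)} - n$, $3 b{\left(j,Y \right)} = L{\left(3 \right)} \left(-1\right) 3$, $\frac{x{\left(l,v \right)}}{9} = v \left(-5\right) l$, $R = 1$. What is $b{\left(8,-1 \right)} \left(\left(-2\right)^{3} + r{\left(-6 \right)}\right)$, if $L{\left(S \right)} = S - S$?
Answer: $0$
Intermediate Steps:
$L{\left(S \right)} = 0$
$x{\left(l,v \right)} = - 45 l v$ ($x{\left(l,v \right)} = 9 v \left(-5\right) l = 9 - 5 v l = 9 \left(- 5 l v\right) = - 45 l v$)
$b{\left(j,Y \right)} = 0$ ($b{\left(j,Y \right)} = \frac{0 \left(-1\right) 3}{3} = \frac{0 \cdot 3}{3} = \frac{1}{3} \cdot 0 = 0$)
$r{\left(n \right)} = - 46 n$ ($r{\left(n \right)} = \left(-45\right) n 1 - n = - 45 n - n = - 46 n$)
$b{\left(8,-1 \right)} \left(\left(-2\right)^{3} + r{\left(-6 \right)}\right) = 0 \left(\left(-2\right)^{3} - -276\right) = 0 \left(-8 + 276\right) = 0 \cdot 268 = 0$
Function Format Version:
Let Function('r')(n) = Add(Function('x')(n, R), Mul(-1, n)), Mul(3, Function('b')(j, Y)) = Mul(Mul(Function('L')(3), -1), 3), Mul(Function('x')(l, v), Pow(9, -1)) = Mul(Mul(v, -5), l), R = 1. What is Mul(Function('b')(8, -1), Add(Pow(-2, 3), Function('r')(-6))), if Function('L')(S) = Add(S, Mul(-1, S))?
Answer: 0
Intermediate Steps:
Function('L')(S) = 0
Function('x')(l, v) = Mul(-45, l, v) (Function('x')(l, v) = Mul(9, Mul(Mul(v, -5), l)) = Mul(9, Mul(Mul(-5, v), l)) = Mul(9, Mul(-5, l, v)) = Mul(-45, l, v))
Function('b')(j, Y) = 0 (Function('b')(j, Y) = Mul(Rational(1, 3), Mul(Mul(0, -1), 3)) = Mul(Rational(1, 3), Mul(0, 3)) = Mul(Rational(1, 3), 0) = 0)
Function('r')(n) = Mul(-46, n) (Function('r')(n) = Add(Mul(-45, n, 1), Mul(-1, n)) = Add(Mul(-45, n), Mul(-1, n)) = Mul(-46, n))
Mul(Function('b')(8, -1), Add(Pow(-2, 3), Function('r')(-6))) = Mul(0, Add(Pow(-2, 3), Mul(-46, -6))) = Mul(0, Add(-8, 276)) = Mul(0, 268) = 0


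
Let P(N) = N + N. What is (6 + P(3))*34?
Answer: 408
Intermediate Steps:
P(N) = 2*N
(6 + P(3))*34 = (6 + 2*3)*34 = (6 + 6)*34 = 12*34 = 408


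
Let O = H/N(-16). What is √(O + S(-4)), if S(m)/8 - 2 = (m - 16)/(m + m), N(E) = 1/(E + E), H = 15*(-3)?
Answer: 6*√41 ≈ 38.419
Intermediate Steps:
H = -45
N(E) = 1/(2*E)
O = 1440 (O = -45/((½)/(-16)) = -45/((½)*(-1/16)) = -45/(-1/32) = -45*(-32) = 1440)
S(m) = 16 + 4*(-16 + m)/m (S(m) = 16 + 8*((m - 16)/(m + m)) = 16 + 8*((-16 + m)/((2*m))) = 16 + 8*((-16 + m)*(1/(2*m))) = 16 + 8*((-16 + m)/(2*m)) = 16 + 4*(-16 + m)/m)
√(O + S(-4)) = √(1440 + (20 - 64/(-4))) = √(1440 + (20 - 64*(-¼))) = √(1440 + (20 + 16)) = √(1440 + 36) = √1476 = 6*√41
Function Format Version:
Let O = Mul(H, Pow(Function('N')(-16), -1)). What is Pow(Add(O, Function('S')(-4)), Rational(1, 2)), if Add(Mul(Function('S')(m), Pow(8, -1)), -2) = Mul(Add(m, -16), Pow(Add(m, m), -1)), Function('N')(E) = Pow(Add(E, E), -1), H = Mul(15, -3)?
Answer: Mul(6, Pow(41, Rational(1, 2))) ≈ 38.419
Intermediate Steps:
H = -45
Function('N')(E) = Mul(Rational(1, 2), Pow(E, -1)) (Function('N')(E) = Pow(Mul(2, E), -1) = Mul(Rational(1, 2), Pow(E, -1)))
O = 1440 (O = Mul(-45, Pow(Mul(Rational(1, 2), Pow(-16, -1)), -1)) = Mul(-45, Pow(Mul(Rational(1, 2), Rational(-1, 16)), -1)) = Mul(-45, Pow(Rational(-1, 32), -1)) = Mul(-45, -32) = 1440)
Function('S')(m) = Add(16, Mul(4, Pow(m, -1), Add(-16, m))) (Function('S')(m) = Add(16, Mul(8, Mul(Add(m, -16), Pow(Add(m, m), -1)))) = Add(16, Mul(8, Mul(Add(-16, m), Pow(Mul(2, m), -1)))) = Add(16, Mul(8, Mul(Add(-16, m), Mul(Rational(1, 2), Pow(m, -1))))) = Add(16, Mul(8, Mul(Rational(1, 2), Pow(m, -1), Add(-16, m)))) = Add(16, Mul(4, Pow(m, -1), Add(-16, m))))
Pow(Add(O, Function('S')(-4)), Rational(1, 2)) = Pow(Add(1440, Add(20, Mul(-64, Pow(-4, -1)))), Rational(1, 2)) = Pow(Add(1440, Add(20, Mul(-64, Rational(-1, 4)))), Rational(1, 2)) = Pow(Add(1440, Add(20, 16)), Rational(1, 2)) = Pow(Add(1440, 36), Rational(1, 2)) = Pow(1476, Rational(1, 2)) = Mul(6, Pow(41, Rational(1, 2)))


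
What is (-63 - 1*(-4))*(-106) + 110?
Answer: 6364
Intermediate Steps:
(-63 - 1*(-4))*(-106) + 110 = (-63 + 4)*(-106) + 110 = -59*(-106) + 110 = 6254 + 110 = 6364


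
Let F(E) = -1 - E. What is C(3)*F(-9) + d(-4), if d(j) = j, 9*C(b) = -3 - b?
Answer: -28/3 ≈ -9.3333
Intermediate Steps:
C(b) = -⅓ - b/9 (C(b) = (-3 - b)/9 = -⅓ - b/9)
C(3)*F(-9) + d(-4) = (-⅓ - ⅑*3)*(-1 - 1*(-9)) - 4 = (-⅓ - ⅓)*(-1 + 9) - 4 = -⅔*8 - 4 = -16/3 - 4 = -28/3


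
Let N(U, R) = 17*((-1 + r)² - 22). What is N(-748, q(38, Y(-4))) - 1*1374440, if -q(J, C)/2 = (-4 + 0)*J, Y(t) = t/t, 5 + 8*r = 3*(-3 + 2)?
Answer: -1374746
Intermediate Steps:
r = -1 (r = -5/8 + (3*(-3 + 2))/8 = -5/8 + (3*(-1))/8 = -5/8 + (⅛)*(-3) = -5/8 - 3/8 = -1)
Y(t) = 1
q(J, C) = 8*J (q(J, C) = -2*(-4 + 0)*J = -(-8)*J = 8*J)
N(U, R) = -306 (N(U, R) = 17*((-1 - 1)² - 22) = 17*((-2)² - 22) = 17*(4 - 22) = 17*(-18) = -306)
N(-748, q(38, Y(-4))) - 1*1374440 = -306 - 1*1374440 = -306 - 1374440 = -1374746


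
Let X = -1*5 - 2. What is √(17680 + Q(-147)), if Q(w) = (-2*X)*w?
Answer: √15622 ≈ 124.99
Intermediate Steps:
X = -7 (X = -5 - 2 = -7)
Q(w) = 14*w (Q(w) = (-2*(-7))*w = 14*w)
√(17680 + Q(-147)) = √(17680 + 14*(-147)) = √(17680 - 2058) = √15622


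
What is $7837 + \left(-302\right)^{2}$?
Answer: $99041$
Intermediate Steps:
$7837 + \left(-302\right)^{2} = 7837 + 91204 = 99041$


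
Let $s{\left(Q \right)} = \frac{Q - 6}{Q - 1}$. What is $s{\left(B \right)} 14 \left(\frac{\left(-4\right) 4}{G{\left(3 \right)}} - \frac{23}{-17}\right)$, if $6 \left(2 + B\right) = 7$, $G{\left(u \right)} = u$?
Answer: $- \frac{116522}{561} \approx -207.7$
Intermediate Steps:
$B = - \frac{5}{6}$ ($B = -2 + \frac{1}{6} \cdot 7 = -2 + \frac{7}{6} = - \frac{5}{6} \approx -0.83333$)
$s{\left(Q \right)} = \frac{-6 + Q}{-1 + Q}$
$s{\left(B \right)} 14 \left(\frac{\left(-4\right) 4}{G{\left(3 \right)}} - \frac{23}{-17}\right) = \frac{-6 - \frac{5}{6}}{-1 - \frac{5}{6}} \cdot 14 \left(\frac{\left(-4\right) 4}{3} - \frac{23}{-17}\right) = \frac{1}{- \frac{11}{6}} \left(- \frac{41}{6}\right) 14 \left(\left(-16\right) \frac{1}{3} - - \frac{23}{17}\right) = \left(- \frac{6}{11}\right) \left(- \frac{41}{6}\right) 14 \left(- \frac{16}{3} + \frac{23}{17}\right) = \frac{41}{11} \cdot 14 \left(- \frac{203}{51}\right) = \frac{574}{11} \left(- \frac{203}{51}\right) = - \frac{116522}{561}$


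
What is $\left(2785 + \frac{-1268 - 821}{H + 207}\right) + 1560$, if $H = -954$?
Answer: $\frac{3247804}{747} \approx 4347.8$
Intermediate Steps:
$\left(2785 + \frac{-1268 - 821}{H + 207}\right) + 1560 = \left(2785 + \frac{-1268 - 821}{-954 + 207}\right) + 1560 = \left(2785 - \frac{2089}{-747}\right) + 1560 = \left(2785 - - \frac{2089}{747}\right) + 1560 = \left(2785 + \frac{2089}{747}\right) + 1560 = \frac{2082484}{747} + 1560 = \frac{3247804}{747}$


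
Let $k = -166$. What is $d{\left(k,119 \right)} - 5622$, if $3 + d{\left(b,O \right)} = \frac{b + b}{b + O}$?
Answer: $- \frac{264043}{47} \approx -5617.9$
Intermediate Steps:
$d{\left(b,O \right)} = -3 + \frac{2 b}{O + b}$ ($d{\left(b,O \right)} = -3 + \frac{b + b}{b + O} = -3 + \frac{2 b}{O + b}$)
$d{\left(k,119 \right)} - 5622 = \frac{\left(-1\right) \left(-166\right) - 357}{119 - 166} - 5622 = \frac{166 - 357}{-47} - 5622 = \left(- \frac{1}{47}\right) \left(-191\right) - 5622 = \frac{191}{47} - 5622 = - \frac{264043}{47}$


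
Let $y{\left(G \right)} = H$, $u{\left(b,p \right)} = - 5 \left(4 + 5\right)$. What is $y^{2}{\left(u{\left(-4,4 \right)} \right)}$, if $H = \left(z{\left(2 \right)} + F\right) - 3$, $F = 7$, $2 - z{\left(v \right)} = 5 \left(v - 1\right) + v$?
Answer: $1$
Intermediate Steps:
$u{\left(b,p \right)} = -45$ ($u{\left(b,p \right)} = \left(-5\right) 9 = -45$)
$z{\left(v \right)} = 7 - 6 v$ ($z{\left(v \right)} = 2 - \left(5 \left(v - 1\right) + v\right) = 2 - \left(5 \left(-1 + v\right) + v\right) = 2 - \left(\left(-5 + 5 v\right) + v\right) = 2 - \left(-5 + 6 v\right) = 7 - 6 v$)
$H = -1$ ($H = \left(\left(7 - 12\right) + 7\right) - 3 = \left(-5 + 7\right) - 3 = 2 - 3 = -1$)
$y{\left(G \right)} = -1$
$y^{2}{\left(u{\left(-4,4 \right)} \right)} = \left(-1\right)^{2} = 1$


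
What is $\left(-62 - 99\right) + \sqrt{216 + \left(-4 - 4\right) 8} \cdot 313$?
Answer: $-161 + 626 \sqrt{38} \approx 3697.9$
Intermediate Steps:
$\left(-62 - 99\right) + \sqrt{216 + \left(-4 - 4\right) 8} \cdot 313 = -161 + \sqrt{216 - 64} \cdot 313 = -161 + \sqrt{152} \cdot 313 = -161 + 2 \sqrt{38} \cdot 313 = -161 + 626 \sqrt{38}$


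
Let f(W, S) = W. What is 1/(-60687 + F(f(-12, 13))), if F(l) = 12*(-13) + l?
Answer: -1/60855 ≈ -1.6432e-5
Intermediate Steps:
F(l) = -156 + l
1/(-60687 + F(f(-12, 13))) = 1/(-60687 + (-156 - 12)) = 1/(-60687 - 168) = 1/(-60855) = -1/60855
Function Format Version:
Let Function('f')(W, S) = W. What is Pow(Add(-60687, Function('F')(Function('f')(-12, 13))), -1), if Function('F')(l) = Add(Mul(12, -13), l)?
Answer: Rational(-1, 60855) ≈ -1.6432e-5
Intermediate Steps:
Function('F')(l) = Add(-156, l)
Pow(Add(-60687, Function('F')(Function('f')(-12, 13))), -1) = Pow(Add(-60687, Add(-156, -12)), -1) = Pow(Add(-60687, -168), -1) = Pow(-60855, -1) = Rational(-1, 60855)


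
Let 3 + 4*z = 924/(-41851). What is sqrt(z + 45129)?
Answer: sqrt(316169600190789)/83702 ≈ 212.43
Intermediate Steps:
z = -126477/167404 (z = -3/4 + (924/(-41851))/4 = -3/4 + (924*(-1/41851))/4 = -3/4 + (1/4)*(-924/41851) = -3/4 - 231/41851 = -126477/167404 ≈ -0.75552)
sqrt(z + 45129) = sqrt(-126477/167404 + 45129) = sqrt(7554648639/167404) = sqrt(316169600190789)/83702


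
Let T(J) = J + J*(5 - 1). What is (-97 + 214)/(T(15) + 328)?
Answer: 9/31 ≈ 0.29032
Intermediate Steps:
T(J) = 5*J (T(J) = J + J*4 = J + 4*J = 5*J)
(-97 + 214)/(T(15) + 328) = (-97 + 214)/(5*15 + 328) = 117/(75 + 328) = 117/403 = 117*(1/403) = 9/31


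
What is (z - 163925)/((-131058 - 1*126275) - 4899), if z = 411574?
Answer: -247649/262232 ≈ -0.94439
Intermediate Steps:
(z - 163925)/((-131058 - 1*126275) - 4899) = (411574 - 163925)/((-131058 - 1*126275) - 4899) = 247649/((-131058 - 126275) - 4899) = 247649/(-257333 - 4899) = 247649/(-262232) = 247649*(-1/262232) = -247649/262232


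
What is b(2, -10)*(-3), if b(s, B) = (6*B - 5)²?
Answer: -12675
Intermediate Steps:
b(s, B) = (-5 + 6*B)²
b(2, -10)*(-3) = (-5 + 6*(-10))²*(-3) = (-5 - 60)²*(-3) = (-65)²*(-3) = 4225*(-3) = -12675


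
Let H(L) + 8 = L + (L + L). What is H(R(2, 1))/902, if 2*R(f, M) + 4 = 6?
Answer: -5/902 ≈ -0.0055432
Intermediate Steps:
R(f, M) = 1 (R(f, M) = -2 + (½)*6 = -2 + 3 = 1)
H(L) = -8 + 3*L (H(L) = -8 + (L + (L + L)) = -8 + (L + 2*L) = -8 + 3*L)
H(R(2, 1))/902 = (-8 + 3*1)/902 = (-8 + 3)*(1/902) = -5*1/902 = -5/902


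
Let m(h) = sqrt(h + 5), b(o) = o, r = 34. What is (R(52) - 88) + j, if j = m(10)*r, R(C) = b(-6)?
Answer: -94 + 34*sqrt(15) ≈ 37.681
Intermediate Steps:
R(C) = -6
m(h) = sqrt(5 + h)
j = 34*sqrt(15) (j = sqrt(5 + 10)*34 = sqrt(15)*34 = 34*sqrt(15) ≈ 131.68)
(R(52) - 88) + j = (-6 - 88) + 34*sqrt(15) = -94 + 34*sqrt(15)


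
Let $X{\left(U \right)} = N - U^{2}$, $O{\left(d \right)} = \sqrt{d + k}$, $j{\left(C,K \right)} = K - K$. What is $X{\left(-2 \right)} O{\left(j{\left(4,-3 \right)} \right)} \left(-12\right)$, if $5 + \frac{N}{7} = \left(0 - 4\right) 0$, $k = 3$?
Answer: $468 \sqrt{3} \approx 810.6$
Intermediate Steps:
$j{\left(C,K \right)} = 0$
$O{\left(d \right)} = \sqrt{3 + d}$ ($O{\left(d \right)} = \sqrt{d + 3} = \sqrt{3 + d}$)
$N = -35$ ($N = -35 + 7 \left(0 - 4\right) 0 = -35 + 7 \left(\left(-4\right) 0\right) = -35 + 7 \cdot 0 = -35 + 0 = -35$)
$X{\left(U \right)} = -35 - U^{2}$
$X{\left(-2 \right)} O{\left(j{\left(4,-3 \right)} \right)} \left(-12\right) = \left(-35 - \left(-2\right)^{2}\right) \sqrt{3 + 0} \left(-12\right) = \left(-35 - 4\right) \sqrt{3} \left(-12\right) = - 39 \sqrt{3} \left(-12\right) = 468 \sqrt{3}$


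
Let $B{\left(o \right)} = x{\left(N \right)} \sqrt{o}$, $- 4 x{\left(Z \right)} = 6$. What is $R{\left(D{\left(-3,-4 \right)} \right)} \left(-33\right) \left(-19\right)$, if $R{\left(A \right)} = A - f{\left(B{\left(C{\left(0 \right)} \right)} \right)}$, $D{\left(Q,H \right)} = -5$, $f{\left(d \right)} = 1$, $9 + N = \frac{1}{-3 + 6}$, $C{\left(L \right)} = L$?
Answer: $-3762$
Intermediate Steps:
$N = - \frac{26}{3}$ ($N = -9 + \frac{1}{-3 + 6} = -9 + \frac{1}{3} = - \frac{26}{3} \approx -8.6667$)
$x{\left(Z \right)} = - \frac{3}{2}$ ($x{\left(Z \right)} = \left(- \frac{1}{4}\right) 6 = - \frac{3}{2}$)
$B{\left(o \right)} = - \frac{3 \sqrt{o}}{2}$
$R{\left(A \right)} = -1 + A$ ($R{\left(A \right)} = A - 1 = -1 + A$)
$R{\left(D{\left(-3,-4 \right)} \right)} \left(-33\right) \left(-19\right) = \left(-1 - 5\right) \left(-33\right) \left(-19\right) = \left(-6\right) \left(-33\right) \left(-19\right) = 198 \left(-19\right) = -3762$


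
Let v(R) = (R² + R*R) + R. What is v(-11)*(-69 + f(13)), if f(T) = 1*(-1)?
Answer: -16170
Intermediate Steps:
f(T) = -1
v(R) = R + 2*R² (v(R) = (R² + R²) + R = 2*R² + R = R + 2*R²)
v(-11)*(-69 + f(13)) = (-11*(1 + 2*(-11)))*(-69 - 1) = -11*(1 - 22)*(-70) = -11*(-21)*(-70) = 231*(-70) = -16170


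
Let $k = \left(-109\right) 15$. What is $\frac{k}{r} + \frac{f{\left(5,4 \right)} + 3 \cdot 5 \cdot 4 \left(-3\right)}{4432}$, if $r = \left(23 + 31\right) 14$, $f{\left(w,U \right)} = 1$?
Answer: $- \frac{615137}{279216} \approx -2.2031$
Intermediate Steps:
$r = 756$ ($r = 54 \cdot 14 = 756$)
$k = -1635$
$\frac{k}{r} + \frac{f{\left(5,4 \right)} + 3 \cdot 5 \cdot 4 \left(-3\right)}{4432} = - \frac{1635}{756} + \frac{1 + 3 \cdot 5 \cdot 4 \left(-3\right)}{4432} = \left(-1635\right) \frac{1}{756} + \left(1 + 15 \cdot 4 \left(-3\right)\right) \frac{1}{4432} = - \frac{545}{252} + \left(1 + 60 \left(-3\right)\right) \frac{1}{4432} = - \frac{545}{252} + \left(1 - 180\right) \frac{1}{4432} = - \frac{545}{252} - \frac{179}{4432} = - \frac{615137}{279216}$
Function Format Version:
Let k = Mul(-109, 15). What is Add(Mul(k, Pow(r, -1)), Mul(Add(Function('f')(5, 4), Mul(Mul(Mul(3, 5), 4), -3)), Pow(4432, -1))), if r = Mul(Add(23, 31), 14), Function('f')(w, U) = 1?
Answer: Rational(-615137, 279216) ≈ -2.2031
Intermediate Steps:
r = 756 (r = Mul(54, 14) = 756)
k = -1635
Add(Mul(k, Pow(r, -1)), Mul(Add(Function('f')(5, 4), Mul(Mul(Mul(3, 5), 4), -3)), Pow(4432, -1))) = Add(Mul(-1635, Pow(756, -1)), Mul(Add(1, Mul(Mul(Mul(3, 5), 4), -3)), Pow(4432, -1))) = Add(Mul(-1635, Rational(1, 756)), Mul(Add(1, Mul(Mul(15, 4), -3)), Rational(1, 4432))) = Add(Rational(-545, 252), Mul(Add(1, Mul(60, -3)), Rational(1, 4432))) = Add(Rational(-545, 252), Mul(Add(1, -180), Rational(1, 4432))) = Add(Rational(-545, 252), Mul(-179, Rational(1, 4432))) = Add(Rational(-545, 252), Rational(-179, 4432)) = Rational(-615137, 279216)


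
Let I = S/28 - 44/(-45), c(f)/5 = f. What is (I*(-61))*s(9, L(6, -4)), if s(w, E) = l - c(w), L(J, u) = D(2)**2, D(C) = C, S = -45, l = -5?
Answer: -241865/126 ≈ -1919.6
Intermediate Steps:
c(f) = 5*f
L(J, u) = 4 (L(J, u) = 2**2 = 4)
s(w, E) = -5 - 5*w
I = -793/1260 (I = -45/28 - 44/(-45) = -45*1/28 - 44*(-1/45) = -45/28 + 44/45 = -793/1260 ≈ -0.62936)
(I*(-61))*s(9, L(6, -4)) = (-793/1260*(-61))*(-5 - 5*9) = 48373*(-5 - 45)/1260 = (48373/1260)*(-50) = -241865/126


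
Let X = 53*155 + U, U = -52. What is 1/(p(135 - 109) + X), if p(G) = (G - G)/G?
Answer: 1/8163 ≈ 0.00012250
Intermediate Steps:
p(G) = 0 (p(G) = 0/G = 0)
X = 8163 (X = 53*155 - 52 = 8215 - 52 = 8163)
1/(p(135 - 109) + X) = 1/(0 + 8163) = 1/8163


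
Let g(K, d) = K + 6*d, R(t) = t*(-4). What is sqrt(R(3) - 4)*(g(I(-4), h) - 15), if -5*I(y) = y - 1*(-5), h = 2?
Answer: -64*I/5 ≈ -12.8*I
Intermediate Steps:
R(t) = -4*t
I(y) = -1 - y/5 (I(y) = -(y - 1*(-5))/5 = -(y + 5)/5 = -(5 + y)/5 = -1 - y/5)
sqrt(R(3) - 4)*(g(I(-4), h) - 15) = sqrt(-4*3 - 4)*(((-1 - 1/5*(-4)) + 6*2) - 15) = sqrt(-12 - 4)*(((-1 + 4/5) + 12) - 15) = sqrt(-16)*((-1/5 + 12) - 15) = (4*I)*(59/5 - 15) = (4*I)*(-16/5) = -64*I/5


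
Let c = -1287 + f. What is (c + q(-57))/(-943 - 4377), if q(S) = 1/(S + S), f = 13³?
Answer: -103739/606480 ≈ -0.17105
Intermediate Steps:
f = 2197
q(S) = 1/(2*S)
c = 910 (c = -1287 + 2197 = 910)
(c + q(-57))/(-943 - 4377) = (910 + (½)/(-57))/(-943 - 4377) = (910 + (½)*(-1/57))/(-5320) = (910 - 1/114)*(-1/5320) = (103739/114)*(-1/5320) = -103739/606480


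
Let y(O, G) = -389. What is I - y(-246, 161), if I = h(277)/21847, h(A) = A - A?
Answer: 389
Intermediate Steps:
h(A) = 0
I = 0 (I = 0/21847 = 0*(1/21847) = 0)
I - y(-246, 161) = 0 - 1*(-389) = 0 + 389 = 389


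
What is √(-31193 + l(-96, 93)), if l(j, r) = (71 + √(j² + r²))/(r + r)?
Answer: √(-1079139822 + 558*√1985)/186 ≈ 176.61*I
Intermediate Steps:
l(j, r) = (71 + √(j² + r²))/(2*r) (l(j, r) = (71 + √(j² + r²))/((2*r)) = (71 + √(j² + r²))*(1/(2*r)) = (71 + √(j² + r²))/(2*r))
√(-31193 + l(-96, 93)) = √(-31193 + (½)*(71 + √((-96)² + 93²))/93) = √(-31193 + (½)*(1/93)*(71 + √(9216 + 8649))) = √(-31193 + (½)*(1/93)*(71 + √17865)) = √(-31193 + (½)*(1/93)*(71 + 3*√1985)) = √(-31193 + (71/186 + √1985/62)) = √(-5801827/186 + √1985/62)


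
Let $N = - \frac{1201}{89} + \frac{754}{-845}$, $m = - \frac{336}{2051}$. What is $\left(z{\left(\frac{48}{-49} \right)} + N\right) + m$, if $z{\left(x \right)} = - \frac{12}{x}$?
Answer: $- \frac{15597519}{6780020} \approx -2.3005$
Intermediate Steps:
$m = - \frac{48}{293}$ ($m = \left(-336\right) \frac{1}{2051} = - \frac{48}{293} \approx -0.16382$)
$N = - \frac{83227}{5785}$ ($N = \left(-1201\right) \frac{1}{89} + 754 \left(- \frac{1}{845}\right) = - \frac{1201}{89} - \frac{58}{65} = - \frac{83227}{5785} \approx -14.387$)
$\left(z{\left(\frac{48}{-49} \right)} + N\right) + m = \left(- \frac{12}{48 \frac{1}{-49}} - \frac{83227}{5785}\right) - \frac{48}{293} = \left(- \frac{12}{48 \left(- \frac{1}{49}\right)} - \frac{83227}{5785}\right) - \frac{48}{293} = \left(- \frac{12}{- \frac{48}{49}} - \frac{83227}{5785}\right) - \frac{48}{293} = \left(\left(-12\right) \left(- \frac{49}{48}\right) - \frac{83227}{5785}\right) - \frac{48}{293} = \left(\frac{49}{4} - \frac{83227}{5785}\right) - \frac{48}{293} = - \frac{49443}{23140} - \frac{48}{293} = - \frac{15597519}{6780020}$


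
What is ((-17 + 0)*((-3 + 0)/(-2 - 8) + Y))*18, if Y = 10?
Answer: -15759/5 ≈ -3151.8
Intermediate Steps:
((-17 + 0)*((-3 + 0)/(-2 - 8) + Y))*18 = ((-17 + 0)*((-3 + 0)/(-2 - 8) + 10))*18 = -17*(-3/(-10) + 10)*18 = -17*(-3*(-1/10) + 10)*18 = -17*(3/10 + 10)*18 = -17*103/10*18 = -1751/10*18 = -15759/5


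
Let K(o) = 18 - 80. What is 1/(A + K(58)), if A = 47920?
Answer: 1/47858 ≈ 2.0895e-5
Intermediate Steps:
K(o) = -62
1/(A + K(58)) = 1/(47920 - 62) = 1/47858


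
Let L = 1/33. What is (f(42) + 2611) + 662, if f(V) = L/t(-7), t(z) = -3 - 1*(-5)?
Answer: 216019/66 ≈ 3273.0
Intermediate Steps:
t(z) = 2 (t(z) = -3 + 5 = 2)
L = 1/33 ≈ 0.030303
f(V) = 1/66 (f(V) = (1/33)/2 = (1/33)*(½) = 1/66)
(f(42) + 2611) + 662 = (1/66 + 2611) + 662 = 172327/66 + 662 = 216019/66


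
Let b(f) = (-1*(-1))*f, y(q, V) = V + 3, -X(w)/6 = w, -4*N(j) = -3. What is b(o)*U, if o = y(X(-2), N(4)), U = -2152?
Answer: -8070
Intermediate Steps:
N(j) = 3/4 (N(j) = -1/4*(-3) = 3/4)
X(w) = -6*w
y(q, V) = 3 + V
o = 15/4 (o = 3 + 3/4 = 15/4 ≈ 3.7500)
b(f) = f (b(f) = 1*f = f)
b(o)*U = (15/4)*(-2152) = -8070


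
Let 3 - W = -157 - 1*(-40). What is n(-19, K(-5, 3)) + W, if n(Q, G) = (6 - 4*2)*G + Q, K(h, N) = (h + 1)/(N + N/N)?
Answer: 103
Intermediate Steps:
K(h, N) = (1 + h)/(1 + N) (K(h, N) = (1 + h)/(N + 1) = (1 + h)/(1 + N))
W = 120 (W = 3 - (-157 - 1*(-40)) = 3 - (-157 + 40) = 3 - 1*(-117) = 3 + 117 = 120)
n(Q, G) = Q - 2*G (n(Q, G) = (6 - 8)*G + Q = -2*G + Q = Q - 2*G)
n(-19, K(-5, 3)) + W = (-19 - 2*(1 - 5)/(1 + 3)) + 120 = (-19 - 2*(-4)/4) + 120 = (-19 - (-4)/2) + 120 = (-19 - 2*(-1)) + 120 = (-19 + 2) + 120 = -17 + 120 = 103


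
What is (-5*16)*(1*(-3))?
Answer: 240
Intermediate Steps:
(-5*16)*(1*(-3)) = -80*(-3) = 240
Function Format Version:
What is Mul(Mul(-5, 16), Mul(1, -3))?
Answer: 240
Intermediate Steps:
Mul(Mul(-5, 16), Mul(1, -3)) = Mul(-80, -3) = 240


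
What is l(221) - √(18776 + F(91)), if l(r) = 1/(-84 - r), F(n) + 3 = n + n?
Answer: -1/305 - √18955 ≈ -137.68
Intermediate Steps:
F(n) = -3 + 2*n (F(n) = -3 + (n + n) = -3 + 2*n)
l(221) - √(18776 + F(91)) = -1/(84 + 221) - √(18776 + (-3 + 2*91)) = -1/305 - √(18776 + (-3 + 182)) = -1*1/305 - √(18776 + 179) = -1/305 - √18955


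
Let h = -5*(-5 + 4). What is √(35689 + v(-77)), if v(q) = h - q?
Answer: √35771 ≈ 189.13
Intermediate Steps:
h = 5 (h = -5*(-1) = 5)
v(q) = 5 - q
√(35689 + v(-77)) = √(35689 + (5 - 1*(-77))) = √(35689 + (5 + 77)) = √(35689 + 82) = √35771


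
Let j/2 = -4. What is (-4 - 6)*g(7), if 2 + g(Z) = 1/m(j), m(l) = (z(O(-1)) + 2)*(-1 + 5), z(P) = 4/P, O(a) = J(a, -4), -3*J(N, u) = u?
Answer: 39/2 ≈ 19.500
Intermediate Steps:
J(N, u) = -u/3
j = -8 (j = 2*(-4) = -8)
O(a) = 4/3 (O(a) = -⅓*(-4) = 4/3)
m(l) = 20 (m(l) = (4/(4/3) + 2)*(-1 + 5) = (4*(¾) + 2)*4 = (3 + 2)*4 = 5*4 = 20)
g(Z) = -39/20 (g(Z) = -2 + 1/20 = -39/20)
(-4 - 6)*g(7) = (-4 - 6)*(-39/20) = -10*(-39/20) = 39/2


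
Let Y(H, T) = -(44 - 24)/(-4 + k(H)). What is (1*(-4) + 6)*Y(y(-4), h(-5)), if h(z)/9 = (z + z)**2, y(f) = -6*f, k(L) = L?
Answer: -2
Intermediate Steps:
h(z) = 36*z**2 (h(z) = 9*(z + z)**2 = 9*(2*z)**2 = 9*(4*z**2) = 36*z**2)
Y(H, T) = -20/(-4 + H) (Y(H, T) = -(44 - 24)/(-4 + H) = -20/(-4 + H))
(1*(-4) + 6)*Y(y(-4), h(-5)) = (1*(-4) + 6)*(-20/(-4 - 6*(-4))) = (-4 + 6)*(-20/(-4 + 24)) = 2*(-20/20) = 2*(-20*1/20) = 2*(-1) = -2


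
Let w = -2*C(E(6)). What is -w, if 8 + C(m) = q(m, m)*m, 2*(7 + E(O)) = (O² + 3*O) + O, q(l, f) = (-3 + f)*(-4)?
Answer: -3696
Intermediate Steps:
q(l, f) = 12 - 4*f
E(O) = -7 + O²/2 + 2*O (E(O) = -7 + ((O² + 3*O) + O)/2 = -7 + (O² + 4*O)/2 = -7 + (O²/2 + 2*O) = -7 + O²/2 + 2*O)
C(m) = -8 + m*(12 - 4*m) (C(m) = -8 + (12 - 4*m)*m = -8 + m*(12 - 4*m))
w = 3696 (w = -2*(-8 - 4*(-7 + (½)*6² + 2*6)*(-3 + (-7 + (½)*6² + 2*6))) = -2*(-8 - 4*(-7 + (½)*36 + 12)*(-3 + (-7 + (½)*36 + 12))) = -2*(-8 - 4*(-7 + 18 + 12)*(-3 + (-7 + 18 + 12))) = -2*(-8 - 4*23*(-3 + 23)) = -2*(-8 - 4*23*20) = -2*(-8 - 1840) = -2*(-1848) = 3696)
-w = -1*3696 = -3696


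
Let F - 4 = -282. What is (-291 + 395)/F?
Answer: -52/139 ≈ -0.37410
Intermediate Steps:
F = -278 (F = 4 - 282 = -278)
(-291 + 395)/F = (-291 + 395)/(-278) = -1/278*104 = -52/139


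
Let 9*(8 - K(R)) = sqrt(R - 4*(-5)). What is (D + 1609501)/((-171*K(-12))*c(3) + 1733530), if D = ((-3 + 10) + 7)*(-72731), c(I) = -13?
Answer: 517747087419/1533550119262 + 146042949*sqrt(2)/1533550119262 ≈ 0.33775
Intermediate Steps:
K(R) = 8 - sqrt(20 + R)/9 (K(R) = 8 - sqrt(R - 4*(-5))/9 = 8 - sqrt(R + 20)/9 = 8 - sqrt(20 + R)/9)
D = -1018234 (D = (7 + 7)*(-72731) = 14*(-72731) = -1018234)
(D + 1609501)/((-171*K(-12))*c(3) + 1733530) = (-1018234 + 1609501)/(-171*(8 - sqrt(20 - 12)/9)*(-13) + 1733530) = 591267/(-171*(8 - 2*sqrt(2)/9)*(-13) + 1733530) = 591267/((-1368 + 38*sqrt(2))*(-13) + 1733530) = 591267/((17784 - 494*sqrt(2)) + 1733530) = 591267/(1751314 - 494*sqrt(2))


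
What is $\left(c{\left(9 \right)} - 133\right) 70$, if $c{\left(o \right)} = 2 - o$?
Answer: $-9800$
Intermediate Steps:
$\left(c{\left(9 \right)} - 133\right) 70 = \left(\left(2 - 9\right) - 133\right) 70 = \left(-7 - 133\right) 70 = \left(-140\right) 70 = -9800$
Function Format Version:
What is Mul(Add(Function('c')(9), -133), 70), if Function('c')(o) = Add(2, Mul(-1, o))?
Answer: -9800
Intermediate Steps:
Mul(Add(Function('c')(9), -133), 70) = Mul(Add(Add(2, Mul(-1, 9)), -133), 70) = Mul(Add(Add(2, -9), -133), 70) = Mul(Add(-7, -133), 70) = Mul(-140, 70) = -9800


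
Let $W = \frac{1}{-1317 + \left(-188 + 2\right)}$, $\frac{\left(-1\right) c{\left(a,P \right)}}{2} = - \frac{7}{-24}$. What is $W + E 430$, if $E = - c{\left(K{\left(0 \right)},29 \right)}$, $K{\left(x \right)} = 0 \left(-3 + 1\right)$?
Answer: $\frac{754003}{3006} \approx 250.83$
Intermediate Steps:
$K{\left(x \right)} = 0$ ($K{\left(x \right)} = 0 \left(-2\right) = 0$)
$c{\left(a,P \right)} = - \frac{7}{12}$ ($c{\left(a,P \right)} = - 2 \left(- \frac{7}{-24}\right) = - 2 \left(\left(-7\right) \left(- \frac{1}{24}\right)\right) = \left(-2\right) \frac{7}{24} = - \frac{7}{12}$)
$E = \frac{7}{12}$ ($E = \left(-1\right) \left(- \frac{7}{12}\right) = \frac{7}{12} \approx 0.58333$)
$W = - \frac{1}{1503}$ ($W = \frac{1}{-1317 - 186} = \frac{1}{-1503} = - \frac{1}{1503} \approx -0.00066534$)
$W + E 430 = - \frac{1}{1503} + \frac{7}{12} \cdot 430 = - \frac{1}{1503} + \frac{1505}{6} = \frac{754003}{3006}$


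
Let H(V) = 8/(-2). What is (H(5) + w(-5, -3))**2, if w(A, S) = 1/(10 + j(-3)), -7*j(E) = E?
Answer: 81225/5329 ≈ 15.242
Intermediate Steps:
j(E) = -E/7
H(V) = -4 (H(V) = 8*(-1/2) = -4)
w(A, S) = 7/73 (w(A, S) = 1/(10 - 1/7*(-3)) = 1/(10 + 3/7) = 1/(73/7) = 7/73)
(H(5) + w(-5, -3))**2 = (-4 + 7/73)**2 = (-285/73)**2 = 81225/5329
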